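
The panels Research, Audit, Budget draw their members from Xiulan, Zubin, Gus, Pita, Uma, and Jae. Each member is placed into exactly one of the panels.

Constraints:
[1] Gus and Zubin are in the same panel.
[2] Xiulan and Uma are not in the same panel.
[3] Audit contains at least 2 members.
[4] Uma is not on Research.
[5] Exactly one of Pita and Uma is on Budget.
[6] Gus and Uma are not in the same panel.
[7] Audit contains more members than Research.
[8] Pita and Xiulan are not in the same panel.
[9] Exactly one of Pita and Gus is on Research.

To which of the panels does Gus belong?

Gus: Audit

From (4): Uma ∉ Research.
Suppose Gus ∈ Research: no assignment then satisfies all the clues, so Gus ∉ Research.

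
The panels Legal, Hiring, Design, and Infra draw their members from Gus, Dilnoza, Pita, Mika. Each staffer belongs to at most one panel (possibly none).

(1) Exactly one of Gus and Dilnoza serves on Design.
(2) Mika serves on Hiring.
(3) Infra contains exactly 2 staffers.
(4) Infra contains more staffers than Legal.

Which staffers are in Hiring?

Hiring = {Mika}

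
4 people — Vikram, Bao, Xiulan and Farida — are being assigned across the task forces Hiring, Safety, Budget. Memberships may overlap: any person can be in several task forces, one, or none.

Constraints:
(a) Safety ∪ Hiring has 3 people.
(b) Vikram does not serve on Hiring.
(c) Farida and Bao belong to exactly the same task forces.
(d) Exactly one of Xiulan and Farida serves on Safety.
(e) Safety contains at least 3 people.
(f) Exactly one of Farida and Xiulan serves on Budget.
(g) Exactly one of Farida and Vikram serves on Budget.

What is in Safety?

Safety = {Bao, Farida, Vikram}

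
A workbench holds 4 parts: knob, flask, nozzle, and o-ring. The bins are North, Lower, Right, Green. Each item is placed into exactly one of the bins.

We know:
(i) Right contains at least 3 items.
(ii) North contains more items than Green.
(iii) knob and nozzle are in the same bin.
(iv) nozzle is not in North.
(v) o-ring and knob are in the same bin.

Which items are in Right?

From (iv): nozzle ∉ North.
(iii): knob matches nozzle: knob ∉ North.
(v): o-ring matches knob: o-ring ∉ North.
Suppose knob ∉ Right: no assignment then satisfies all the clues, so knob ∈ Right.

Right = {knob, nozzle, o-ring}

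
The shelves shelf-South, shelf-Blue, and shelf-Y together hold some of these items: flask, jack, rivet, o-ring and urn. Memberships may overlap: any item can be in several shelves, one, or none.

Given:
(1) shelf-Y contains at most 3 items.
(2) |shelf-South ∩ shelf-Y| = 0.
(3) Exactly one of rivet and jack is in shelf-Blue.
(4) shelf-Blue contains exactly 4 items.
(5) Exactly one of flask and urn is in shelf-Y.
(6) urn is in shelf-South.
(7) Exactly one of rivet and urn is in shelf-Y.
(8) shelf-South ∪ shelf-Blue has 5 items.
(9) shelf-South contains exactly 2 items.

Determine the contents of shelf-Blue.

shelf-Blue = {flask, o-ring, rivet, urn}

From (6): urn ∈ shelf-South.
Suppose flask ∉ shelf-Blue: no assignment then satisfies all the clues, so flask ∈ shelf-Blue.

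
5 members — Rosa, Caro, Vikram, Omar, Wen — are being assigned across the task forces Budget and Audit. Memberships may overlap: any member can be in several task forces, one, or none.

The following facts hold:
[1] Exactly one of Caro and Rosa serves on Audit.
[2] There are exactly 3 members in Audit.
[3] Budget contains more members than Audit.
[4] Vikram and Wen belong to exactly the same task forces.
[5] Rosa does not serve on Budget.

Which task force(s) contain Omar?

From (5): Rosa ∉ Budget.
Suppose Omar ∉ Budget: no assignment then satisfies all the clues, so Omar ∈ Budget.

Omar: Budget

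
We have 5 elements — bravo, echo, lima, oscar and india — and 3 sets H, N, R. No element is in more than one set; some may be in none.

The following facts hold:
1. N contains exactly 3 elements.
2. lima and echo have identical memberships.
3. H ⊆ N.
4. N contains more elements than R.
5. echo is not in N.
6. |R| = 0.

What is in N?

N = {bravo, india, oscar}

From (5): echo ∉ N.
(2): lima matches echo: lima ∉ N.
(3) contrapositive: echo ∉ H.
(3) contrapositive: lima ∉ H.
(6): R already has 0, so the rest are out.
(1): only 3 candidates remain for N, so all are in.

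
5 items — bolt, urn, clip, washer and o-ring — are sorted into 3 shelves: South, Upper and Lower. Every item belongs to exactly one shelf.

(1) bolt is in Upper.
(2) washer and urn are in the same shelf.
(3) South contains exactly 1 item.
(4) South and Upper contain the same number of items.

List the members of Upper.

Upper = {bolt}

From (1): bolt ∈ Upper.
Suppose urn ∈ Upper: no assignment then satisfies all the clues, so urn ∉ Upper.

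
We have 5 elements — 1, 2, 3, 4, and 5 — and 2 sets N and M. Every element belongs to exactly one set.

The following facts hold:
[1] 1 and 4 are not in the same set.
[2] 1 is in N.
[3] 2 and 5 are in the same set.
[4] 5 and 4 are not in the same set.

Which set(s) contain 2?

From (2): 1 ∈ N.
(1): 4 ∉ N.
Only one set left: 4 ∈ M.
(4): 5 ∉ M.
Only one set left: 5 ∈ N.
(3): 2 matches 5: 2 ∈ N.

2: N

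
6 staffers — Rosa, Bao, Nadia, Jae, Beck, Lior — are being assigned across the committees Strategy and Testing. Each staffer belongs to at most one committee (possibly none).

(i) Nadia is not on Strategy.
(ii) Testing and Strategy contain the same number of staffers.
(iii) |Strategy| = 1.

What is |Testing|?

1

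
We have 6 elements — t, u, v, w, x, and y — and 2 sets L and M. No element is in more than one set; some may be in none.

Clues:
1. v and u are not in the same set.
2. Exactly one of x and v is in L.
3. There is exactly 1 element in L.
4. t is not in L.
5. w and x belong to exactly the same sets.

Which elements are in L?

L = {v}

From (4): t ∉ L.
Suppose u ∈ L: no assignment then satisfies all the clues, so u ∉ L.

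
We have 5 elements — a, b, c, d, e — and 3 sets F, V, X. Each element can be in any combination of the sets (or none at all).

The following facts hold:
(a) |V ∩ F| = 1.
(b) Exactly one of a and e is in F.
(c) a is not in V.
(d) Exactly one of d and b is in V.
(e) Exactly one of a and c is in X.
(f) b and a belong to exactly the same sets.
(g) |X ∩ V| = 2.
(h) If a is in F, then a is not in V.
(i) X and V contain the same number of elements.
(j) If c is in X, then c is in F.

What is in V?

V = {c, d}

From (c): a ∉ V.
(f): b matches a: b ∉ V.
(d) (exactly one): d ∈ V.
Suppose c ∉ V: no assignment then satisfies all the clues, so c ∈ V.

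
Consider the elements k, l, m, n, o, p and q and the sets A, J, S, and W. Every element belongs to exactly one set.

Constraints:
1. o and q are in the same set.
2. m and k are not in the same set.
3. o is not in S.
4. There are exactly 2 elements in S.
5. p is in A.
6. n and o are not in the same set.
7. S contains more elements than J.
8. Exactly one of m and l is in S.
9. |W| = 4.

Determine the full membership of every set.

A = {p}; J = {}; S = {m, n}; W = {k, l, o, q}

From (3): o ∉ S.
From (5): p ∈ A.
(1): q matches o: q ∉ S.
Suppose k ∈ A: no assignment then satisfies all the clues, so k ∉ A.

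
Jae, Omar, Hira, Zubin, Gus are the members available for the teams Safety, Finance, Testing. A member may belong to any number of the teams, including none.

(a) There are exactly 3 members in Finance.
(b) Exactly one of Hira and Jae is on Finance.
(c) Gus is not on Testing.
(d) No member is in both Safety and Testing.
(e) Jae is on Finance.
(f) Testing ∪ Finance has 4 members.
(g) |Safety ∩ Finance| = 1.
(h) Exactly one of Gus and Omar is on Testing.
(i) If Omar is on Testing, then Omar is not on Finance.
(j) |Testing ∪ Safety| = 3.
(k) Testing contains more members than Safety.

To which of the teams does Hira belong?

Hira: none

From (c): Gus ∉ Testing.
From (e): Jae ∈ Finance.
(b) (exactly one): Hira ∉ Finance.
(h) (exactly one): Omar ∈ Testing.
(i): Omar ∉ Finance.
(a): only 3 candidates remain for Finance, so all are in.
(d) (disjoint): Omar ∉ Safety.
Suppose Hira ∈ Safety: no assignment then satisfies all the clues, so Hira ∉ Safety.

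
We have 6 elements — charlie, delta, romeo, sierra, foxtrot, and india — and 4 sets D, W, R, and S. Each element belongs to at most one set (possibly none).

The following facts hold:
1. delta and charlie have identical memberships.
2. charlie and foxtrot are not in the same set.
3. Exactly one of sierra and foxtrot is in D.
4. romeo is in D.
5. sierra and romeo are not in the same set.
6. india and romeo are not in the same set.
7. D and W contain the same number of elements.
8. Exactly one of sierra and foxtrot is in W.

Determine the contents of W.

W = {india, sierra}

From (4): romeo ∈ D.
(5): sierra ∉ D.
(6): india ∉ D.
(3) (exactly one): foxtrot ∈ D.
(8) (exactly one): sierra ∈ W.
(2): charlie ∉ D.
(1): delta matches charlie: delta ∉ D.
Suppose charlie ∈ W: no assignment then satisfies all the clues, so charlie ∉ W.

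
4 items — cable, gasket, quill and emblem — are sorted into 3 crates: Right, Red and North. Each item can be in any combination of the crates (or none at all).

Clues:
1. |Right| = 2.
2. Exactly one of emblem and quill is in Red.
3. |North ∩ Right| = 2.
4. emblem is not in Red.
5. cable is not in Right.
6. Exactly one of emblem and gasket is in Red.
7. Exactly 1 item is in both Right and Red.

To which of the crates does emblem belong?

emblem: North, Right

From (4): emblem ∉ Red.
From (5): cable ∉ Right.
(2) (exactly one): quill ∈ Red.
(6) (exactly one): gasket ∈ Red.
Suppose emblem ∉ Right: no assignment then satisfies all the clues, so emblem ∈ Right.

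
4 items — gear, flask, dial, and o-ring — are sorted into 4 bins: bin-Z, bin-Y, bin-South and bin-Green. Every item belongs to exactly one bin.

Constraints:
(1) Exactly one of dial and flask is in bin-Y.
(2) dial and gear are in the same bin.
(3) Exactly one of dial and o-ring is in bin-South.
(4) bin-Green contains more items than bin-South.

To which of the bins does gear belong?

gear: bin-Green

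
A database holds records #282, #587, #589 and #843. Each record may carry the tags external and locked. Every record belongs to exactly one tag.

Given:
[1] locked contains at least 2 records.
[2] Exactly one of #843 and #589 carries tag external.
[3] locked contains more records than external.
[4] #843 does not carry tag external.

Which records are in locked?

locked = {#282, #587, #843}

From (4): #843 ∉ external.
(2) (exactly one): #589 ∈ external.
Only one tag left: #843 ∈ locked.
Suppose #282 ∉ locked: no assignment then satisfies all the clues, so #282 ∈ locked.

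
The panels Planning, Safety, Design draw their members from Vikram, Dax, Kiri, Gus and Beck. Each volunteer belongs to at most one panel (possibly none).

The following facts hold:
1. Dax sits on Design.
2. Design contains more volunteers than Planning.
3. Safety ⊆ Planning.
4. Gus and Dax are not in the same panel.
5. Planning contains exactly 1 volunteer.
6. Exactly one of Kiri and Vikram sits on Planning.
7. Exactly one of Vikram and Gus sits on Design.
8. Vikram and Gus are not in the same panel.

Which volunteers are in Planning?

From (1): Dax ∈ Design.
(4): Gus ∉ Design.
(7) (exactly one): Vikram ∈ Design.
(6) (exactly one): Kiri ∈ Planning.
(5): Planning already has 1, so the rest are out.
(3) contrapositive: Gus ∉ Safety.
(3) contrapositive: Beck ∉ Safety.

Planning = {Kiri}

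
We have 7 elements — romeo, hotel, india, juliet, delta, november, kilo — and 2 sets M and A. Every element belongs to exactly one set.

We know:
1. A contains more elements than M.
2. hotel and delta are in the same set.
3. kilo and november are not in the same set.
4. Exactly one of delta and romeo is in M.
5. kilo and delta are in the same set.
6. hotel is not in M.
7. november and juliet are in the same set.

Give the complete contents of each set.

M = {juliet, november, romeo}; A = {delta, hotel, india, kilo}

From (6): hotel ∉ M.
(2): delta matches hotel: delta ∉ M.
(4) (exactly one): romeo ∈ M.
(5): kilo matches delta: kilo ∉ M.
Only one set left: hotel ∈ A.
Only one set left: delta ∈ A.
Only one set left: kilo ∈ A.
(3): november ∉ A.
(7): juliet matches november: juliet ∉ A.
Only one set left: juliet ∈ M.
Only one set left: november ∈ M.
Suppose india ∈ M: no assignment then satisfies all the clues, so india ∉ M.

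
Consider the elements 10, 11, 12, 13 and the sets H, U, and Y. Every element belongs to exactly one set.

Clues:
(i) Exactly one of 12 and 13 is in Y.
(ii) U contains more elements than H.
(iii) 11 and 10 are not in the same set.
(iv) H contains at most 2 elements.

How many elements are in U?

2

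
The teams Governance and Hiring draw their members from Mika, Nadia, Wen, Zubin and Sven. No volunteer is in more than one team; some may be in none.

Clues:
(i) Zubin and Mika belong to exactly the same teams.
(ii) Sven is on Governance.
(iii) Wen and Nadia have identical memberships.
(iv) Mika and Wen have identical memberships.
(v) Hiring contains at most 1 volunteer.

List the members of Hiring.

Hiring = {}

From (ii): Sven ∈ Governance.
Suppose Mika ∈ Hiring: no assignment then satisfies all the clues, so Mika ∉ Hiring.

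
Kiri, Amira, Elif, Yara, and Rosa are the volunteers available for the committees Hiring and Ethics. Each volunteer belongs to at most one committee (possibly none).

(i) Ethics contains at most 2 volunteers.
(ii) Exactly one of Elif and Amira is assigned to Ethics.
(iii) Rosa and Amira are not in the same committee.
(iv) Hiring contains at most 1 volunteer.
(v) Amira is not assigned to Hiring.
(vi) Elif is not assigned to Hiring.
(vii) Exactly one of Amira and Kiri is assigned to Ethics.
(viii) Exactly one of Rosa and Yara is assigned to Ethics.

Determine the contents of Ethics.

Ethics = {Amira, Yara}

From (v): Amira ∉ Hiring.
From (vi): Elif ∉ Hiring.
Suppose Kiri ∈ Ethics: no assignment then satisfies all the clues, so Kiri ∉ Ethics.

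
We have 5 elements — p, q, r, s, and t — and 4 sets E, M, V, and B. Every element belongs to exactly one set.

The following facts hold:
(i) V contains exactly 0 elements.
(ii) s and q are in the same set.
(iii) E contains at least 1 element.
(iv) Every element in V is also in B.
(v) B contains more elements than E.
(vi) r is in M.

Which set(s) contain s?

From (vi): r ∈ M.
(i): V already has 0, so the rest are out.
Suppose s ∈ E: no assignment then satisfies all the clues, so s ∉ E.

s: B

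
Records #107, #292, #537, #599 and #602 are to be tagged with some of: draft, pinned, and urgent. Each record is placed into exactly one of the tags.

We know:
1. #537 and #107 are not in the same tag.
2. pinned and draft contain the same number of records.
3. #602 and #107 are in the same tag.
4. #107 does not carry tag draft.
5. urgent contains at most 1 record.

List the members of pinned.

pinned = {#107, #602}

From (4): #107 ∉ draft.
(3): #602 matches #107: #602 ∉ draft.
Suppose #107 ∉ pinned: no assignment then satisfies all the clues, so #107 ∈ pinned.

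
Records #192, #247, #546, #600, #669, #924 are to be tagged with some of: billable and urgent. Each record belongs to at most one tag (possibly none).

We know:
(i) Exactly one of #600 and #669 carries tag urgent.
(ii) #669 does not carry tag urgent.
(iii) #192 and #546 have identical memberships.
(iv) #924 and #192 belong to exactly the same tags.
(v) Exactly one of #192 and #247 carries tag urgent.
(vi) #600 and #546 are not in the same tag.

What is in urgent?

From (ii): #669 ∉ urgent.
(i) (exactly one): #600 ∈ urgent.
(vi): #546 ∉ urgent.
(iii): #192 matches #546: #192 ∉ urgent.
(iv): #924 matches #192: #924 ∉ urgent.
(v) (exactly one): #247 ∈ urgent.

urgent = {#247, #600}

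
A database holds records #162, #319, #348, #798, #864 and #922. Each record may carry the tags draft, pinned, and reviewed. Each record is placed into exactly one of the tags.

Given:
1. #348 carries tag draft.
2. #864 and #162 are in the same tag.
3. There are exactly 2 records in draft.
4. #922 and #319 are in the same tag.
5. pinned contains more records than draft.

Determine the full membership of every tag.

draft = {#348, #798}; pinned = {#162, #319, #864, #922}; reviewed = {}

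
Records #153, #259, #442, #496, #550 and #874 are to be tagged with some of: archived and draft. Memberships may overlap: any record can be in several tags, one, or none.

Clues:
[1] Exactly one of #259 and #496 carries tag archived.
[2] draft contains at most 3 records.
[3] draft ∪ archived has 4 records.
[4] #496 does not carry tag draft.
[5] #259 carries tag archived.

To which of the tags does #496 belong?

#496: none

From (4): #496 ∉ draft.
From (5): #259 ∈ archived.
(1) (exactly one): #496 ∉ archived.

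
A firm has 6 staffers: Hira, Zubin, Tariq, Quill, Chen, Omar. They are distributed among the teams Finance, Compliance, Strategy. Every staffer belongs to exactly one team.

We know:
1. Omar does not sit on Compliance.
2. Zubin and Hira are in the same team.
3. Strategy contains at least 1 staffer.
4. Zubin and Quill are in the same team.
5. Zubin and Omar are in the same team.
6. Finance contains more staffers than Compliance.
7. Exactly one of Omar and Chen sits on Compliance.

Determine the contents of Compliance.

From (1): Omar ∉ Compliance.
(5): Zubin matches Omar: Zubin ∉ Compliance.
(7) (exactly one): Chen ∈ Compliance.
(2): Hira matches Zubin: Hira ∉ Compliance.
(4): Quill matches Zubin: Quill ∉ Compliance.
Suppose Tariq ∈ Compliance: no assignment then satisfies all the clues, so Tariq ∉ Compliance.

Compliance = {Chen}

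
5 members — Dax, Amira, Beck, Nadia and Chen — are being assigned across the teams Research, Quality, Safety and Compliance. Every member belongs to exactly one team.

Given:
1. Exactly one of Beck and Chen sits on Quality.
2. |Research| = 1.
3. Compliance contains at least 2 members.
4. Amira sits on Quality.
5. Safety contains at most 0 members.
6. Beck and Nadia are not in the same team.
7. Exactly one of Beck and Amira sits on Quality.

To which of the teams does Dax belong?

Dax: Compliance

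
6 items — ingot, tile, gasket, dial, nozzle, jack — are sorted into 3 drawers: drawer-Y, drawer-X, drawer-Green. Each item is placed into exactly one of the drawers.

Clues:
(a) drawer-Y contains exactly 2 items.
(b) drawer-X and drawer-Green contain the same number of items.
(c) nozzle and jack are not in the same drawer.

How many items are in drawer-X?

2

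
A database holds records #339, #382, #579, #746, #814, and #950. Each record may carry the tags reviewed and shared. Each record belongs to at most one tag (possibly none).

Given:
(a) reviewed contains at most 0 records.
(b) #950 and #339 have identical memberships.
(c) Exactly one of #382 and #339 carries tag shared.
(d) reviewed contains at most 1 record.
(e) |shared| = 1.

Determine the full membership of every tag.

reviewed = {}; shared = {#382}

(a): reviewed already has 0, so the rest are out.
Suppose #339 ∈ shared: no assignment then satisfies all the clues, so #339 ∉ shared.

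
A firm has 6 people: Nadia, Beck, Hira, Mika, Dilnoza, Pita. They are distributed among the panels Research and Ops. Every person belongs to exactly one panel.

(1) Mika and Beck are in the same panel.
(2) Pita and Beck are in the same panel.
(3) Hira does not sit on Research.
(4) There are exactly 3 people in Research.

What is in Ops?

Ops = {Dilnoza, Hira, Nadia}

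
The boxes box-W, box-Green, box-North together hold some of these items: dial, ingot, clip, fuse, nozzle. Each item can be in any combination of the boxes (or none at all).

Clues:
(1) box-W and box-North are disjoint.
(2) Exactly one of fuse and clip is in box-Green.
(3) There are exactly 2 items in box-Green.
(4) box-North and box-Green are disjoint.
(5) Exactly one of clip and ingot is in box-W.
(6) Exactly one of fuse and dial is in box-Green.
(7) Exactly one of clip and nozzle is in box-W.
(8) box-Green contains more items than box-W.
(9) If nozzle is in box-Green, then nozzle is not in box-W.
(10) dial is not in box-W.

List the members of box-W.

From (10): dial ∉ box-W.
Suppose ingot ∈ box-W: no assignment then satisfies all the clues, so ingot ∉ box-W.

box-W = {clip}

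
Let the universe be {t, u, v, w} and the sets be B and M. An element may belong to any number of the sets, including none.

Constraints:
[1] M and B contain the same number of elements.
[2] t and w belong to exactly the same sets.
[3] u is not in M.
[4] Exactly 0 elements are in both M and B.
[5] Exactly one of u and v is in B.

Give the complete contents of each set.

B = {u}; M = {v}

From (3): u ∉ M.
Suppose t ∈ B: no assignment then satisfies all the clues, so t ∉ B.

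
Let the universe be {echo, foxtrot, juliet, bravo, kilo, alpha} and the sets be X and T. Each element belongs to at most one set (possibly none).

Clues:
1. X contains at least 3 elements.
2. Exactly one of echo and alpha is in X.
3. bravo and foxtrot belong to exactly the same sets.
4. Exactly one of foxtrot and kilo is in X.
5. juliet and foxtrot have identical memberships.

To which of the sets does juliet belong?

juliet: X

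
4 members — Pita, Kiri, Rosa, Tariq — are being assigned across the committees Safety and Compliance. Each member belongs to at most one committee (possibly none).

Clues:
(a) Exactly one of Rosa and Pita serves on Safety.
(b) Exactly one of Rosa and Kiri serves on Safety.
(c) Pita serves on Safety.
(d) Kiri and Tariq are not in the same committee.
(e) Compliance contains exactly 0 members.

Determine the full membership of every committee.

Safety = {Kiri, Pita}; Compliance = {}

From (c): Pita ∈ Safety.
(a) (exactly one): Rosa ∉ Safety.
(b) (exactly one): Kiri ∈ Safety.
(d): Tariq ∉ Safety.
(e): Compliance already has 0, so the rest are out.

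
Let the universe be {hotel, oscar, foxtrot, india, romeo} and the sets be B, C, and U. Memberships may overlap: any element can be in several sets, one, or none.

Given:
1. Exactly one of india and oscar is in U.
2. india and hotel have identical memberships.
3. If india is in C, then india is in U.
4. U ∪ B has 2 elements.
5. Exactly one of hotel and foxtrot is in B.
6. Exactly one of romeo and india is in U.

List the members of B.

B = {hotel, india}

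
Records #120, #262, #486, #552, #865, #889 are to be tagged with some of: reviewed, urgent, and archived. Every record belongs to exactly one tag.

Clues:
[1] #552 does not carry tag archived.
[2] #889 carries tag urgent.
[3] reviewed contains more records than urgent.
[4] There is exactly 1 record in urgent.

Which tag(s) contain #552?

#552: reviewed

From (1): #552 ∉ archived.
From (2): #889 ∈ urgent.
(4): urgent already has 1, so the rest are out.
Only one tag left: #552 ∈ reviewed.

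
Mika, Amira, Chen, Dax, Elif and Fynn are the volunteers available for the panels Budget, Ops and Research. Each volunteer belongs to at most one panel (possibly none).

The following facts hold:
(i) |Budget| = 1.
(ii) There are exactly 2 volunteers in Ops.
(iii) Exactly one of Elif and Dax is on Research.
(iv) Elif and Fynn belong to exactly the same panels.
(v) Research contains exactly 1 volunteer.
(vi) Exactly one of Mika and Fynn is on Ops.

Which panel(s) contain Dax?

Dax: Research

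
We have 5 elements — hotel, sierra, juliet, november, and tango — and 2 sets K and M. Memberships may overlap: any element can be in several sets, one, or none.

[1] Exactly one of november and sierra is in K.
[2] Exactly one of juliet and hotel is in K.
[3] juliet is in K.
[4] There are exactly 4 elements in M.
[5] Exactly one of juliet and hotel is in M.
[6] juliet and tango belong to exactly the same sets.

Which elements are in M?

M = {juliet, november, sierra, tango}

From (3): juliet ∈ K.
(2) (exactly one): hotel ∉ K.
(6): tango matches juliet: tango ∈ K.
Suppose hotel ∈ M: no assignment then satisfies all the clues, so hotel ∉ M.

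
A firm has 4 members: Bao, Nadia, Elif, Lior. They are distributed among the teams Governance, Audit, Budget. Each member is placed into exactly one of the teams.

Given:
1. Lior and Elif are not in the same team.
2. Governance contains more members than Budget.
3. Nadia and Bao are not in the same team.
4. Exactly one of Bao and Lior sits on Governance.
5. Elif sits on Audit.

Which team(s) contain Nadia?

From (5): Elif ∈ Audit.
(1): Lior ∉ Audit.
Suppose Nadia ∉ Governance: no assignment then satisfies all the clues, so Nadia ∈ Governance.

Nadia: Governance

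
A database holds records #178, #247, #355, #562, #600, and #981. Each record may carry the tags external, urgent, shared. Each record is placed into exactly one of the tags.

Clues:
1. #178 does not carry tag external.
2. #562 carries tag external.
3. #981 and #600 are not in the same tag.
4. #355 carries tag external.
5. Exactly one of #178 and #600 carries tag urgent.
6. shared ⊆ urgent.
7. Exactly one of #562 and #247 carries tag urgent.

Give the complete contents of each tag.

external = {#355, #562, #600}; urgent = {#178, #247, #981}; shared = {}

From (1): #178 ∉ external.
From (2): #562 ∈ external.
From (4): #355 ∈ external.
(7) (exactly one): #247 ∈ urgent.
Suppose #178 ∉ urgent: no assignment then satisfies all the clues, so #178 ∈ urgent.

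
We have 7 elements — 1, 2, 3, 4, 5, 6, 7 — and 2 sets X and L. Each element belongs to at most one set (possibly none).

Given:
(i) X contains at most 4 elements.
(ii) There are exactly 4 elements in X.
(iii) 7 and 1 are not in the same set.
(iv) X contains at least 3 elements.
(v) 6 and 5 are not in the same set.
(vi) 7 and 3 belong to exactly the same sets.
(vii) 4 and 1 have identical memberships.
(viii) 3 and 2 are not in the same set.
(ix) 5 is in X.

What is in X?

From (ix): 5 ∈ X.
(v): 6 ∉ X.
Suppose 1 ∉ X: no assignment then satisfies all the clues, so 1 ∈ X.

X = {1, 2, 4, 5}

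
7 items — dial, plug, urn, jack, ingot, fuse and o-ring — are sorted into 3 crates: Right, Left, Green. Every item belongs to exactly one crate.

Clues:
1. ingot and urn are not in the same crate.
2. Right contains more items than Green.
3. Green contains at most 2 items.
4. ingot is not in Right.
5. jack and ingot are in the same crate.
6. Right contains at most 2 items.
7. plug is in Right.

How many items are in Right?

2

From (4): ingot ∉ Right.
From (7): plug ∈ Right.
(5): jack matches ingot: jack ∉ Right.
Suppose urn ∈ Left: no assignment then satisfies all the clues, so urn ∉ Left.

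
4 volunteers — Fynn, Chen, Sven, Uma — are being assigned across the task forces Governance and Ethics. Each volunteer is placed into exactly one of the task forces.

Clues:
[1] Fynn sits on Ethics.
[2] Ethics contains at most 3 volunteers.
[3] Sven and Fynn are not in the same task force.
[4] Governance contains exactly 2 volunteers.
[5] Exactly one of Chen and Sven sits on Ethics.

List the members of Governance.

Governance = {Sven, Uma}

From (1): Fynn ∈ Ethics.
(3): Sven ∉ Ethics.
(5) (exactly one): Chen ∈ Ethics.
Only one task force left: Sven ∈ Governance.
(4): only 2 candidates remain for Governance, so all are in.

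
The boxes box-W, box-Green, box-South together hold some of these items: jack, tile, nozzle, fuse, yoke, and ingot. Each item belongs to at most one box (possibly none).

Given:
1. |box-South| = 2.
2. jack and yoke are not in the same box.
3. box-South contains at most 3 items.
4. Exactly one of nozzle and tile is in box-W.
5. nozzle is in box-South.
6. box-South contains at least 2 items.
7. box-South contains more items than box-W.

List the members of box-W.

box-W = {tile}

From (5): nozzle ∈ box-South.
(4) (exactly one): tile ∈ box-W.
Suppose jack ∈ box-W: no assignment then satisfies all the clues, so jack ∉ box-W.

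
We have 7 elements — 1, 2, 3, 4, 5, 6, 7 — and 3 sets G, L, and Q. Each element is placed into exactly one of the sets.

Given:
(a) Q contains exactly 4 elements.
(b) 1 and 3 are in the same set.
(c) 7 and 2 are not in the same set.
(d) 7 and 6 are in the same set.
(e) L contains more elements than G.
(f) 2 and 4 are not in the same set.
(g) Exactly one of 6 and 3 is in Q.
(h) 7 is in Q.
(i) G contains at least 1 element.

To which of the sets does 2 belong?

2: G

From (h): 7 ∈ Q.
(c): 2 ∉ Q.
(d): 6 matches 7: 6 ∉ G.
(d): 6 matches 7: 6 ∉ L.
(d): 6 matches 7: 6 ∈ Q.
(g) (exactly one): 3 ∉ Q.
(b): 1 matches 3: 1 ∉ Q.
(a): only 4 candidates remain for Q, so all are in.
Suppose 2 ∉ G: no assignment then satisfies all the clues, so 2 ∈ G.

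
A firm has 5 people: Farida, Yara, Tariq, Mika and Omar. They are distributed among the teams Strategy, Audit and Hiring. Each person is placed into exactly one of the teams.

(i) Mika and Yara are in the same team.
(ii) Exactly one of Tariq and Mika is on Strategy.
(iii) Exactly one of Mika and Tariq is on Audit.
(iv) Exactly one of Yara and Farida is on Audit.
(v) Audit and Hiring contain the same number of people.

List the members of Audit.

Audit = {Mika, Yara}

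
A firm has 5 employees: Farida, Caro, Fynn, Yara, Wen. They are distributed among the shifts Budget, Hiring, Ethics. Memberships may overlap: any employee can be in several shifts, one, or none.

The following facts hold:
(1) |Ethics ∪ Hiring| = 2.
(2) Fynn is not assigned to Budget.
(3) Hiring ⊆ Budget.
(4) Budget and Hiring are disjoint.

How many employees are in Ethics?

2

From (2): Fynn ∉ Budget.
(3) contrapositive: Fynn ∉ Hiring.
Suppose Farida ∈ Hiring: no assignment then satisfies all the clues, so Farida ∉ Hiring.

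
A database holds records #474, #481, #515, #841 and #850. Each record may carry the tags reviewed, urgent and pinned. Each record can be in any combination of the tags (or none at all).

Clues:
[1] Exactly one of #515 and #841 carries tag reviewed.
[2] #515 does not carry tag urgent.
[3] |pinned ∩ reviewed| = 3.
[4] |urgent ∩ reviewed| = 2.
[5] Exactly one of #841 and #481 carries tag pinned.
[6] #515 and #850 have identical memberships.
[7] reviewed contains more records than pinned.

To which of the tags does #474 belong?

#474: reviewed, urgent

From (2): #515 ∉ urgent.
(6): #850 matches #515: #850 ∉ urgent.
Suppose #474 ∉ reviewed: no assignment then satisfies all the clues, so #474 ∈ reviewed.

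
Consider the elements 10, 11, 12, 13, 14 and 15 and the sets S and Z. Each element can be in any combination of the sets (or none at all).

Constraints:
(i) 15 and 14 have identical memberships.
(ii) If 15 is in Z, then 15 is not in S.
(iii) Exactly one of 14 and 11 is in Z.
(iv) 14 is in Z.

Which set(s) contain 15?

From (iv): 14 ∈ Z.
(i): 15 matches 14: 15 ∈ Z.
(ii): 15 ∉ S.
(iii) (exactly one): 11 ∉ Z.
(i): 14 matches 15: 14 ∉ S.

15: Z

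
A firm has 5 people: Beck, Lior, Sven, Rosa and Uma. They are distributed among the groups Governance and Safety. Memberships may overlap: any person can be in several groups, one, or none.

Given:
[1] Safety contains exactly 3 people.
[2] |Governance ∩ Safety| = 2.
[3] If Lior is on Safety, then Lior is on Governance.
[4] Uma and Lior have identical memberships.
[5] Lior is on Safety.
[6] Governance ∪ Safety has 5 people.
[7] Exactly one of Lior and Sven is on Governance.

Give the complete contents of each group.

Governance = {Beck, Lior, Rosa, Uma}; Safety = {Lior, Sven, Uma}

From (5): Lior ∈ Safety.
(3): Lior ∈ Governance.
(4): Uma matches Lior: Uma ∈ Governance.
(4): Uma matches Lior: Uma ∈ Safety.
(7) (exactly one): Sven ∉ Governance.
Suppose Beck ∉ Governance: no assignment then satisfies all the clues, so Beck ∈ Governance.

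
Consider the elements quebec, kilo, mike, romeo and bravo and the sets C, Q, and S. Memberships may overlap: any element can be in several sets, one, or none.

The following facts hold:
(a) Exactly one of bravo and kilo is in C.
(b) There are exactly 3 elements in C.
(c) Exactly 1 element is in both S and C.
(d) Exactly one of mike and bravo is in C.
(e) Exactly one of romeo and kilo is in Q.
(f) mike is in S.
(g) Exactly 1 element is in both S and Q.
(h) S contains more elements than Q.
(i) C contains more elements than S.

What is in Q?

Q = {romeo}

From (f): mike ∈ S.
Suppose quebec ∈ Q: no assignment then satisfies all the clues, so quebec ∉ Q.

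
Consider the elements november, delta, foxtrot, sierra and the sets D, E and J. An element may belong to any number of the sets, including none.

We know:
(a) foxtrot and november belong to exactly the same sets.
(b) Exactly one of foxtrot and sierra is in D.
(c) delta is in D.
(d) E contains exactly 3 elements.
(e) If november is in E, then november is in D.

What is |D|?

3

From (c): delta ∈ D.
Suppose november ∉ D: no assignment then satisfies all the clues, so november ∈ D.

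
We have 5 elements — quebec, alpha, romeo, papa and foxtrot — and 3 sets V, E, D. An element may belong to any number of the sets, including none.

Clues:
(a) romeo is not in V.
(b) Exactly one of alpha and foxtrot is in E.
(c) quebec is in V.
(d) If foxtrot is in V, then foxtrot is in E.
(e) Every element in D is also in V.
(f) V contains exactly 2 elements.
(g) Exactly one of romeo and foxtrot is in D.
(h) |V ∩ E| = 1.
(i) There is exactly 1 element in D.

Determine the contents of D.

D = {foxtrot}

From (a): romeo ∉ V.
From (c): quebec ∈ V.
(e) contrapositive: romeo ∉ D.
(g) (exactly one): foxtrot ∈ D.
(i): D already has 1, so the rest are out.
(e) with foxtrot ∈ D: foxtrot ∈ V.
(f): V already has 2, so the rest are out.
(d): foxtrot ∈ E.
(b) (exactly one): alpha ∉ E.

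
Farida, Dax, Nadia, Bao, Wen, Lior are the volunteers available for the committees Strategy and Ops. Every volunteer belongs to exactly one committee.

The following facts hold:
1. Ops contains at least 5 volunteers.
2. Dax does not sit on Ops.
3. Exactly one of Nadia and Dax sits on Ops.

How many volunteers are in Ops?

From (2): Dax ∉ Ops.
(1): only 5 candidates remain for Ops, so all are in.
Only one committee left: Dax ∈ Strategy.

5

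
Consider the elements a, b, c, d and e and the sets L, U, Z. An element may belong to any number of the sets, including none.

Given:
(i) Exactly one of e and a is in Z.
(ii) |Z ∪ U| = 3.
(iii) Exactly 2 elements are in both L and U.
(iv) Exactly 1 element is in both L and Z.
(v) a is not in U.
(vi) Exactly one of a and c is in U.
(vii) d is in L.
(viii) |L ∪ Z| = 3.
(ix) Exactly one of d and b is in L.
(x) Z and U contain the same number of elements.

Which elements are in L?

L = {c, d}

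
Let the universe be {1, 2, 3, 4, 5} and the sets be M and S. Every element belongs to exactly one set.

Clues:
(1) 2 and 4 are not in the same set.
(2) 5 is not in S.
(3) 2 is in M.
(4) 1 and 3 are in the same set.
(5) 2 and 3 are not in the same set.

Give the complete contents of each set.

M = {2, 5}; S = {1, 3, 4}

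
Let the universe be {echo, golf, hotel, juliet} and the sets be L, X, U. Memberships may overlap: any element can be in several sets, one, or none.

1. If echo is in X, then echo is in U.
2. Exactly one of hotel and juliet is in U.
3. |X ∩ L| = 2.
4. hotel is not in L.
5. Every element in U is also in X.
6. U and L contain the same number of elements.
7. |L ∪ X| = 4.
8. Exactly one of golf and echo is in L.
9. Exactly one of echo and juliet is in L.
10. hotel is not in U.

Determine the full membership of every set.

L = {golf, juliet}; X = {echo, golf, hotel, juliet}; U = {echo, juliet}

From (4): hotel ∉ L.
From (10): hotel ∉ U.
(2) (exactly one): juliet ∈ U.
(5) with juliet ∈ U: juliet ∈ X.
Suppose echo ∈ L: no assignment then satisfies all the clues, so echo ∉ L.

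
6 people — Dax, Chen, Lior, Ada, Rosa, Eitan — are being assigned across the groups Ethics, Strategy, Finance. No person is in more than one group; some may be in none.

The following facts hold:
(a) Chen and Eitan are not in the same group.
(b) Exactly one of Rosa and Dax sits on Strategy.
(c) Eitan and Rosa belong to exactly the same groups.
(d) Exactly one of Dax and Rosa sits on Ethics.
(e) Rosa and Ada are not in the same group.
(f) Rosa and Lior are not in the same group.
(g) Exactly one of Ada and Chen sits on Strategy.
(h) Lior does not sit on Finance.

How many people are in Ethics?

From (h): Lior ∉ Finance.
Suppose Dax ∈ Ethics: no assignment then satisfies all the clues, so Dax ∉ Ethics.

2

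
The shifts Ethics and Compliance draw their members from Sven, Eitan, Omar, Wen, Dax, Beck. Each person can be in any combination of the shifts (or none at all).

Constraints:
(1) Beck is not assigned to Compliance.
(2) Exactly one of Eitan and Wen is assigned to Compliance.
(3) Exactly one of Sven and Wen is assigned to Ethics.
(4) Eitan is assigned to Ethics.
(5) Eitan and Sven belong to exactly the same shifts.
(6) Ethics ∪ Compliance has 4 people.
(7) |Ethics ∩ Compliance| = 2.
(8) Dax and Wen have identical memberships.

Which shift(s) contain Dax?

From (1): Beck ∉ Compliance.
From (4): Eitan ∈ Ethics.
(5): Sven matches Eitan: Sven ∈ Ethics.
(3) (exactly one): Wen ∉ Ethics.
(8): Dax matches Wen: Dax ∉ Ethics.
Suppose Dax ∈ Compliance: no assignment then satisfies all the clues, so Dax ∉ Compliance.

Dax: none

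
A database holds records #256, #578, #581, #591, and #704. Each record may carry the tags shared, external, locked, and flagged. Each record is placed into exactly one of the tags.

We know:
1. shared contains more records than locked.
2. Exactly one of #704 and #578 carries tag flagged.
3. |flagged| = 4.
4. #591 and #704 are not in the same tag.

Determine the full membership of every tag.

shared = {#704}; external = {}; locked = {}; flagged = {#256, #578, #581, #591}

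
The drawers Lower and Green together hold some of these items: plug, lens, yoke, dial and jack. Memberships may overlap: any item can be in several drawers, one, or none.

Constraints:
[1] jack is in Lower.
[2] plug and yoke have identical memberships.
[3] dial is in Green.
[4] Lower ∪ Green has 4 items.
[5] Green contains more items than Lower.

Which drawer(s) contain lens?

lens: none

From (1): jack ∈ Lower.
From (3): dial ∈ Green.
Suppose lens ∈ Lower: no assignment then satisfies all the clues, so lens ∉ Lower.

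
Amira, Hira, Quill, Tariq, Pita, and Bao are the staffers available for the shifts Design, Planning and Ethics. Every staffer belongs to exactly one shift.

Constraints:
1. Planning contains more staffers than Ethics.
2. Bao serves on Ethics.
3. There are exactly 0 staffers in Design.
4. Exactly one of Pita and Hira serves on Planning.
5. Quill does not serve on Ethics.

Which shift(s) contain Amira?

From (2): Bao ∈ Ethics.
From (5): Quill ∉ Ethics.
(3): Design already has 0, so the rest are out.
Only one shift left: Quill ∈ Planning.
Suppose Amira ∉ Planning: no assignment then satisfies all the clues, so Amira ∈ Planning.

Amira: Planning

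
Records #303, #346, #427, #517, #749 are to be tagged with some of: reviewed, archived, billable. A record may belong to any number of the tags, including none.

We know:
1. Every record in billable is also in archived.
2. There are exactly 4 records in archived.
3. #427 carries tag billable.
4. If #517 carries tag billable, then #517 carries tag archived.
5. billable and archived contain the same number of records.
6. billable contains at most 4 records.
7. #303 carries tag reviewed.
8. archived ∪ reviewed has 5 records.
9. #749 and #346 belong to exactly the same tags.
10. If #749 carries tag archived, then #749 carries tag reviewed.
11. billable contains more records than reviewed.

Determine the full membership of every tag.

reviewed = {#303, #346, #749}; archived = {#346, #427, #517, #749}; billable = {#346, #427, #517, #749}

From (3): #427 ∈ billable.
From (7): #303 ∈ reviewed.
(1) with #427 ∈ billable: #427 ∈ archived.
Suppose #303 ∈ archived: no assignment then satisfies all the clues, so #303 ∉ archived.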